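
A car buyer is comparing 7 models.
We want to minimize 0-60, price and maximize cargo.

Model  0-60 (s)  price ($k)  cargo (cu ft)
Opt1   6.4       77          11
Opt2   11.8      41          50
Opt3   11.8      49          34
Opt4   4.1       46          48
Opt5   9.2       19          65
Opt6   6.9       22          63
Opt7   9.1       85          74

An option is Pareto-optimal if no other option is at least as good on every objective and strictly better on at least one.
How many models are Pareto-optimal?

Opt1: dominated by Opt4 (0-60 4.1≤6.4, price 46≤77, cargo 48≥11).
Opt2: dominated by Opt5 (0-60 9.2≤11.8, price 19≤41, cargo 65≥50).
Opt3: dominated by Opt2 (0-60 11.8≤11.8, price 41≤49, cargo 50≥34).
Opt4: not dominated (best 0-60).
Opt5: not dominated (best price).
Opt6: not dominated.
Opt7: not dominated (best cargo).
Pareto-optimal: Opt4, Opt5, Opt6, Opt7 → 4.

4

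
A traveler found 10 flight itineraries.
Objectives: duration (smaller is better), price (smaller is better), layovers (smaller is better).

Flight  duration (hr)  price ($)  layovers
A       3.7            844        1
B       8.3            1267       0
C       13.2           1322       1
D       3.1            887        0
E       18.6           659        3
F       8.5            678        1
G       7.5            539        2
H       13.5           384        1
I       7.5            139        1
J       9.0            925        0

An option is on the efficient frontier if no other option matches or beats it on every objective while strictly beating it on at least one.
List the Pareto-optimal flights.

A, D, I

A: not dominated.
B: dominated by D (duration 3.1≤8.3, price 887≤1267, layovers 0≤0).
C: dominated by A (duration 3.7≤13.2, price 844≤1322, layovers 1≤1).
D: not dominated (best duration).
E: dominated by G (duration 7.5≤18.6, price 539≤659, layovers 2≤3).
F: dominated by I (duration 7.5≤8.5, price 139≤678, layovers 1≤1).
G: dominated by I (duration 7.5≤7.5, price 139≤539, layovers 1≤2).
H: dominated by I (duration 7.5≤13.5, price 139≤384, layovers 1≤1).
I: not dominated (best price).
J: dominated by D (duration 3.1≤9.0, price 887≤925, layovers 0≤0).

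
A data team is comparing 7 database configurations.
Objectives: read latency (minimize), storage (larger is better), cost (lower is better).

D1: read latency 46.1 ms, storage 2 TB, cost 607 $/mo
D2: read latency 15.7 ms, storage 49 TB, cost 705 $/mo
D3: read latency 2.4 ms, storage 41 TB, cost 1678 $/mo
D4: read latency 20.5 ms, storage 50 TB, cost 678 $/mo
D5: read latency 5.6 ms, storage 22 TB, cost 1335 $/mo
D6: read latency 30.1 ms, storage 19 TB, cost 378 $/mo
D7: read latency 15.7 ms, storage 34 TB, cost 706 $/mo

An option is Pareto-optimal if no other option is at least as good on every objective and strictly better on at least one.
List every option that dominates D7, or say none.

D2

D2: read latency 15.7≤15.7, storage 49≥34, cost 705≤706 — dominates D7.
Others (D1, D3, D4, D5, D6) are each worse than D7 on at least one objective.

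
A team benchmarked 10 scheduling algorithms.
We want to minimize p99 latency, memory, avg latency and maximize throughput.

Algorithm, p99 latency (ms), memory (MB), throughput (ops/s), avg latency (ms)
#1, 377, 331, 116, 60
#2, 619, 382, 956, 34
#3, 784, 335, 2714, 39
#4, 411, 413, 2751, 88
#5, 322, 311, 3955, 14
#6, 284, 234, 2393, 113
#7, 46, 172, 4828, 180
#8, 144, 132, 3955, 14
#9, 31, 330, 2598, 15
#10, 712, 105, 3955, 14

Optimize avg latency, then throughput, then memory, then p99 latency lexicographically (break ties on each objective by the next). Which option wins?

First minimize avg latency: best is 14, kept {#5, #8, #10}.
Then maximize throughput: best is 3955, kept {#5, #8, #10}.
Then minimize memory: best is 105, kept {#10}.

#10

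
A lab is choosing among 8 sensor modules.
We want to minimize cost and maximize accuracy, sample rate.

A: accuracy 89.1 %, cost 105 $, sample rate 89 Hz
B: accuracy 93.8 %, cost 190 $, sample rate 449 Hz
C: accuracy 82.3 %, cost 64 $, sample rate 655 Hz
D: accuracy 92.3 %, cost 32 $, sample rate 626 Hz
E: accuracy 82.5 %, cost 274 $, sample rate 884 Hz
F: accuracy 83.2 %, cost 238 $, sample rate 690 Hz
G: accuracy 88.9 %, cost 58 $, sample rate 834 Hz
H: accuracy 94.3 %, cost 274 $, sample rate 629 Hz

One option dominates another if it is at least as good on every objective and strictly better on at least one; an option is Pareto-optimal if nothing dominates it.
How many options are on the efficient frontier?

A: dominated by D (accuracy 92.3≥89.1, cost 32≤105, sample rate 626≥89).
B: not dominated.
C: dominated by G (accuracy 88.9≥82.3, cost 58≤64, sample rate 834≥655).
D: not dominated (best cost).
E: not dominated (best sample rate).
F: dominated by G (accuracy 88.9≥83.2, cost 58≤238, sample rate 834≥690).
G: not dominated.
H: not dominated (best accuracy).
Pareto-optimal: B, D, E, G, H → 5.

5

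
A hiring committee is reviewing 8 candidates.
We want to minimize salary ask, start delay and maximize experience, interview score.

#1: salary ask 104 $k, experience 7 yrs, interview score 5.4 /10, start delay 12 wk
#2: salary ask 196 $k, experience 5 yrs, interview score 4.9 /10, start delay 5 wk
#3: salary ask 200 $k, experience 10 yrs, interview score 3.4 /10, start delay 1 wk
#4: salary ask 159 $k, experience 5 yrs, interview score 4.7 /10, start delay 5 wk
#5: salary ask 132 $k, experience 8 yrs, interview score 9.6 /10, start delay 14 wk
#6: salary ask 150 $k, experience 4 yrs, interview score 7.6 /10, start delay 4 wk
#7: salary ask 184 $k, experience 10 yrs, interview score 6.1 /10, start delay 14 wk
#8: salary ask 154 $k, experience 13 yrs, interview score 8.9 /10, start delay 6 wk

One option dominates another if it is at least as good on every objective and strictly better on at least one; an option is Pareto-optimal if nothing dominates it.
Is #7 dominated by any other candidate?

Yes

#8 vs #7: salary ask 154≤184, experience 13≥10, interview score 8.9≥6.1, start delay 6≤14 — #8 is at least as good on every objective and strictly better on at least one, so #8 dominates #7.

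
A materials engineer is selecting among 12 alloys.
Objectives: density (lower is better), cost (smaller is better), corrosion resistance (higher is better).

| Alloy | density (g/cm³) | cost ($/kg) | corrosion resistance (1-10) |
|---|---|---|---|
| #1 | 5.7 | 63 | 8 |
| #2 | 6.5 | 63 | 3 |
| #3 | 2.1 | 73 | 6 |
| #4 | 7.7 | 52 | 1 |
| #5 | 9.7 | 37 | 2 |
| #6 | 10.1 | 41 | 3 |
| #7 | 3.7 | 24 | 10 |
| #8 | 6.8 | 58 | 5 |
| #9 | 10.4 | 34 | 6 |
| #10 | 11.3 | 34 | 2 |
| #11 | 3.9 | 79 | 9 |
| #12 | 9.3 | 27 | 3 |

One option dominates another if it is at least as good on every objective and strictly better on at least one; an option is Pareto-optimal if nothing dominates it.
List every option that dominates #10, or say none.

#7: density 3.7≤11.3, cost 24≤34, corrosion resistance 10≥2 — dominates #10.
#9: density 10.4≤11.3, cost 34≤34, corrosion resistance 6≥2 — dominates #10.
#12: density 9.3≤11.3, cost 27≤34, corrosion resistance 3≥2 — dominates #10.
Others (#1, #2, #3, #4, #5, #6, #8, #11) are each worse than #10 on at least one objective.

#7, #9, #12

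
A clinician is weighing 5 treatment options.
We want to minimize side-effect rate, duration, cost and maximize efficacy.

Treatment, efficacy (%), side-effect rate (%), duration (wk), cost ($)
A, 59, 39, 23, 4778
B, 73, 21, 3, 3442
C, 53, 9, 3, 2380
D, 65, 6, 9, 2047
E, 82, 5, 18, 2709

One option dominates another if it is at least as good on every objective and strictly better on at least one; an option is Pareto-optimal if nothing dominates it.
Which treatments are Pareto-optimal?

B, C, D, E

A: dominated by B (efficacy 73≥59, side-effect rate 21≤39, duration 3≤23, cost 3442≤4778).
B: not dominated.
C: not dominated.
D: not dominated (best cost).
E: not dominated (best efficacy).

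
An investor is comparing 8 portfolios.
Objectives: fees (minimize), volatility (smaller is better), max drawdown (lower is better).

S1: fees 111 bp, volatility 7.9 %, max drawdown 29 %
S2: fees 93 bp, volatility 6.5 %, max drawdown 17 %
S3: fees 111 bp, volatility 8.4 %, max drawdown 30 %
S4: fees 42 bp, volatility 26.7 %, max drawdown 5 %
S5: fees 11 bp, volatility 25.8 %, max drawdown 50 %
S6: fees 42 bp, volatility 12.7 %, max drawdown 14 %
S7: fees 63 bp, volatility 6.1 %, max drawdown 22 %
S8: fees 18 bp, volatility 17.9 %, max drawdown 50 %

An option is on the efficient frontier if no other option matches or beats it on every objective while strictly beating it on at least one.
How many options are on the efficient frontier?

6

S1: dominated by S2 (fees 93≤111, volatility 6.5≤7.9, max drawdown 17≤29).
S2: not dominated.
S3: dominated by S1 (fees 111≤111, volatility 7.9≤8.4, max drawdown 29≤30).
S4: not dominated (best max drawdown).
S5: not dominated (best fees).
S6: not dominated.
S7: not dominated (best volatility).
S8: not dominated.
Pareto-optimal: S2, S4, S5, S6, S7, S8 → 6.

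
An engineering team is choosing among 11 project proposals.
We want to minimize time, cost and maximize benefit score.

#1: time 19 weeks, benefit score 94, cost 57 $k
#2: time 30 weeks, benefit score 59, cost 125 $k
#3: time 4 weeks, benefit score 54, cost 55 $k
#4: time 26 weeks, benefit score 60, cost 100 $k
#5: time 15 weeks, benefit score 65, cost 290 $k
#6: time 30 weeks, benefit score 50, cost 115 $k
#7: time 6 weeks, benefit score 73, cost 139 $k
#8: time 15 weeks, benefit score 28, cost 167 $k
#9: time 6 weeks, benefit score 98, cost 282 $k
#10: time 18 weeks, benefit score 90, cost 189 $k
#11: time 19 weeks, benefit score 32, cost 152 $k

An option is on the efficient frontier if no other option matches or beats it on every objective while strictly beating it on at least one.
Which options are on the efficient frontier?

#1: not dominated.
#2: dominated by #1 (time 19≤30, benefit score 94≥59, cost 57≤125).
#3: not dominated (best time).
#4: dominated by #1 (time 19≤26, benefit score 94≥60, cost 57≤100).
#5: dominated by #7 (time 6≤15, benefit score 73≥65, cost 139≤290).
#6: dominated by #1 (time 19≤30, benefit score 94≥50, cost 57≤115).
#7: not dominated.
#8: dominated by #3 (time 4≤15, benefit score 54≥28, cost 55≤167).
#9: not dominated (best benefit score).
#10: not dominated.
#11: dominated by #1 (time 19≤19, benefit score 94≥32, cost 57≤152).

#1, #3, #7, #9, #10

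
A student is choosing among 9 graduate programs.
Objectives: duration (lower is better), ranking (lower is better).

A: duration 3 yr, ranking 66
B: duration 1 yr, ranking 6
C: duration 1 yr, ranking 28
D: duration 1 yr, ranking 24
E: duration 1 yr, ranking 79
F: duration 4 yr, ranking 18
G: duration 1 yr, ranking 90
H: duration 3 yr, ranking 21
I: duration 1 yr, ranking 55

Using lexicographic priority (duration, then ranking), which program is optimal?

B

First minimize duration: best is 1, kept {B, C, D, E, G, I}.
Then minimize ranking: best is 6, kept {B}.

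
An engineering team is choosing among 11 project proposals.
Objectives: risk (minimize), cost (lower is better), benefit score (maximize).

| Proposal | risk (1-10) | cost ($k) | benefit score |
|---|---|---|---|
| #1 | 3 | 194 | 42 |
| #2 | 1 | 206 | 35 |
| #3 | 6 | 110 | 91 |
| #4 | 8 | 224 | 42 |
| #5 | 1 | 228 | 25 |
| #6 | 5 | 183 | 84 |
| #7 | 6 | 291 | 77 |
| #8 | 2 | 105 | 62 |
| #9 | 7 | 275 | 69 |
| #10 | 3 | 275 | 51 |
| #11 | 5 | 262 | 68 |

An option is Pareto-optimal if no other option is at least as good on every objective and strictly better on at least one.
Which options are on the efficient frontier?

#1: dominated by #8 (risk 2≤3, cost 105≤194, benefit score 62≥42).
#2: not dominated.
#3: not dominated (best benefit score).
#4: dominated by #1 (risk 3≤8, cost 194≤224, benefit score 42≥42).
#5: dominated by #2 (risk 1≤1, cost 206≤228, benefit score 35≥25).
#6: not dominated.
#7: dominated by #3 (risk 6≤6, cost 110≤291, benefit score 91≥77).
#8: not dominated (best cost).
#9: dominated by #3 (risk 6≤7, cost 110≤275, benefit score 91≥69).
#10: dominated by #8 (risk 2≤3, cost 105≤275, benefit score 62≥51).
#11: dominated by #6 (risk 5≤5, cost 183≤262, benefit score 84≥68).

#2, #3, #6, #8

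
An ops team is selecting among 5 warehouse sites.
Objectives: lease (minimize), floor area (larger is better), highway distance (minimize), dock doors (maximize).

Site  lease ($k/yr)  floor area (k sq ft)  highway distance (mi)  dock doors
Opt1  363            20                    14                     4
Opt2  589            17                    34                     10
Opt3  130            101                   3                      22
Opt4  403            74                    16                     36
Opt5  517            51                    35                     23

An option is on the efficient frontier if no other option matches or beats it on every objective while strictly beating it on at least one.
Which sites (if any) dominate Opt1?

Opt3

Opt3: lease 130≤363, floor area 101≥20, highway distance 3≤14, dock doors 22≥4 — dominates Opt1.
Others (Opt2, Opt4, Opt5) are each worse than Opt1 on at least one objective.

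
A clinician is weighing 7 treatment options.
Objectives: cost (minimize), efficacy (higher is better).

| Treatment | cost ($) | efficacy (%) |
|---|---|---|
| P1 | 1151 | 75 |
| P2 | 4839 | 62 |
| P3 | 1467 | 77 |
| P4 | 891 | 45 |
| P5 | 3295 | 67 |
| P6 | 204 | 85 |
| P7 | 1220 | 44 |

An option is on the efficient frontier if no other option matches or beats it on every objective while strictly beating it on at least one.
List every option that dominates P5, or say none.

P1, P3, P6

P1: cost 1151≤3295, efficacy 75≥67 — dominates P5.
P3: cost 1467≤3295, efficacy 77≥67 — dominates P5.
P6: cost 204≤3295, efficacy 85≥67 — dominates P5.
Others (P2, P4, P7) are each worse than P5 on at least one objective.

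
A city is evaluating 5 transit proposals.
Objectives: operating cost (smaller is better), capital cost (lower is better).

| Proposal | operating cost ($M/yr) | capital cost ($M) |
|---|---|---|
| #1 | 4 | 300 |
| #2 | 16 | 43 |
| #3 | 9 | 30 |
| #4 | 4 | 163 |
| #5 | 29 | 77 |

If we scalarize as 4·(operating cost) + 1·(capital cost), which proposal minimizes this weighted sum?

#3

#1: 4·4 + 1·300 = 316
#2: 4·16 + 1·43 = 107
#3: 4·9 + 1·30 = 66
#4: 4·4 + 1·163 = 179
#5: 4·29 + 1·77 = 193
Lowest: #3 at 66.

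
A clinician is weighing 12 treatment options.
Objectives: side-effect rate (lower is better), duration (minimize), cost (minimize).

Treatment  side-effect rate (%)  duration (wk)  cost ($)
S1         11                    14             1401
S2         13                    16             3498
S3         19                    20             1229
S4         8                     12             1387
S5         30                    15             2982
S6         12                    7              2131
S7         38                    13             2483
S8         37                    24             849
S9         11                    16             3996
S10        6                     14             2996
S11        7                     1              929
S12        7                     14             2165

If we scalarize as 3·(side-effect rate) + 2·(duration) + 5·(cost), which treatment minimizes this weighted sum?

S8

S1: 3·11 + 2·14 + 5·1401 = 7066
S2: 3·13 + 2·16 + 5·3498 = 17561
S3: 3·19 + 2·20 + 5·1229 = 6242
S4: 3·8 + 2·12 + 5·1387 = 6983
S5: 3·30 + 2·15 + 5·2982 = 15030
S6: 3·12 + 2·7 + 5·2131 = 10705
S7: 3·38 + 2·13 + 5·2483 = 12555
S8: 3·37 + 2·24 + 5·849 = 4404
S9: 3·11 + 2·16 + 5·3996 = 20045
S10: 3·6 + 2·14 + 5·2996 = 15026
S11: 3·7 + 2·1 + 5·929 = 4668
S12: 3·7 + 2·14 + 5·2165 = 10874
Lowest: S8 at 4404.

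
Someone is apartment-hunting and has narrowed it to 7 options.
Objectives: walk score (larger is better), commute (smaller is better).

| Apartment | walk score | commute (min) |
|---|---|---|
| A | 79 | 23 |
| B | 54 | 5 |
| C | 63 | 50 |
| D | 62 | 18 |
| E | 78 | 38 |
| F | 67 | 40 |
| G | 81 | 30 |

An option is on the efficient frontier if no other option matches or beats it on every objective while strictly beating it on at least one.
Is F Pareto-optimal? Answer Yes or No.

A vs F: walk score 79≥67, commute 23≤40 — A is at least as good on every objective and strictly better on at least one, so A dominates F.

No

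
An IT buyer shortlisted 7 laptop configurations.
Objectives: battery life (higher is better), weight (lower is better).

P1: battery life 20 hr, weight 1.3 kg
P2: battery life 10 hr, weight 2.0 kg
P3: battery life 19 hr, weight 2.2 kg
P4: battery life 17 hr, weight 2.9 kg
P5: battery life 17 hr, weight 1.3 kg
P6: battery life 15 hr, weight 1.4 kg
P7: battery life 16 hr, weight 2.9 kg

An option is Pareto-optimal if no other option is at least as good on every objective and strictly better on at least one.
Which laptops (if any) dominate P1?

P2: worse on battery life (10 vs 20).
P3: worse on battery life (19 vs 20).
P4: worse on battery life (17 vs 20).
P5: worse on battery life (17 vs 20).
P6: worse on battery life (15 vs 20).
P7: worse on battery life (16 vs 20).
No option dominates P1.

none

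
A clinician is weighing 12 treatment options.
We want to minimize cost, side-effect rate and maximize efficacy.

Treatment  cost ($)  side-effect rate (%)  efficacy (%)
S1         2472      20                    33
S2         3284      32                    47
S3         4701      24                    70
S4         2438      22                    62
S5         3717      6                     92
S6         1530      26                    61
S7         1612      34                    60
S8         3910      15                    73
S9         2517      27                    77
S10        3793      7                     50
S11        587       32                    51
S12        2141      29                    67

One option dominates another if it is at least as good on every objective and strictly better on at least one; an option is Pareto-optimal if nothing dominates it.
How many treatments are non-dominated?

S1: not dominated.
S2: dominated by S4 (cost 2438≤3284, side-effect rate 22≤32, efficacy 62≥47).
S3: dominated by S5 (cost 3717≤4701, side-effect rate 6≤24, efficacy 92≥70).
S4: not dominated.
S5: not dominated (best side-effect rate).
S6: not dominated.
S7: dominated by S6 (cost 1530≤1612, side-effect rate 26≤34, efficacy 61≥60).
S8: dominated by S5 (cost 3717≤3910, side-effect rate 6≤15, efficacy 92≥73).
S9: not dominated.
S10: dominated by S5 (cost 3717≤3793, side-effect rate 6≤7, efficacy 92≥50).
S11: not dominated (best cost).
S12: not dominated.
Pareto-optimal: S1, S4, S5, S6, S9, S11, S12 → 7.

7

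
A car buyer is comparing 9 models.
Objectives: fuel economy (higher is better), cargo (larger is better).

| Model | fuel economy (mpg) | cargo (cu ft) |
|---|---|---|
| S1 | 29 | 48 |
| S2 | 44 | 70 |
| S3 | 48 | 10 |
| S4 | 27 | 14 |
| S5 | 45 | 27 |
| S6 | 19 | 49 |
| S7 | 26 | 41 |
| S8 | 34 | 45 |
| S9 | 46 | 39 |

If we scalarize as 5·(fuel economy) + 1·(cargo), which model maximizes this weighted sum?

S1: 5·29 + 1·48 = 193
S2: 5·44 + 1·70 = 290
S3: 5·48 + 1·10 = 250
S4: 5·27 + 1·14 = 149
S5: 5·45 + 1·27 = 252
S6: 5·19 + 1·49 = 144
S7: 5·26 + 1·41 = 171
S8: 5·34 + 1·45 = 215
S9: 5·46 + 1·39 = 269
Highest: S2 at 290.

S2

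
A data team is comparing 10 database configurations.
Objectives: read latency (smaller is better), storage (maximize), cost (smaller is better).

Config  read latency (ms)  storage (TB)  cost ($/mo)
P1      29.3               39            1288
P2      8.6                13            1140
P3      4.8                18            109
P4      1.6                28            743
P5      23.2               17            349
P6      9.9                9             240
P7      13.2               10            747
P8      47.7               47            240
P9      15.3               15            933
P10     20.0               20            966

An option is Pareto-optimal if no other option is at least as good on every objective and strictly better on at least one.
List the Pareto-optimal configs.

P1: not dominated.
P2: dominated by P3 (read latency 4.8≤8.6, storage 18≥13, cost 109≤1140).
P3: not dominated (best cost).
P4: not dominated (best read latency).
P5: dominated by P3 (read latency 4.8≤23.2, storage 18≥17, cost 109≤349).
P6: dominated by P3 (read latency 4.8≤9.9, storage 18≥9, cost 109≤240).
P7: dominated by P3 (read latency 4.8≤13.2, storage 18≥10, cost 109≤747).
P8: not dominated (best storage).
P9: dominated by P3 (read latency 4.8≤15.3, storage 18≥15, cost 109≤933).
P10: dominated by P4 (read latency 1.6≤20.0, storage 28≥20, cost 743≤966).

P1, P3, P4, P8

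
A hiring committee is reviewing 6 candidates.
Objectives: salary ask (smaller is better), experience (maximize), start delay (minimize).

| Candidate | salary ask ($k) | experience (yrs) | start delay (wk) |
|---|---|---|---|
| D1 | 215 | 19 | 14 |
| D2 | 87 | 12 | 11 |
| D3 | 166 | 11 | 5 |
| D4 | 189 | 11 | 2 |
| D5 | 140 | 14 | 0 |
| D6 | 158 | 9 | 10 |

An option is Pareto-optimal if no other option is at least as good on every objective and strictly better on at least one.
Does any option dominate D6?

Yes

D5 vs D6: salary ask 140≤158, experience 14≥9, start delay 0≤10 — D5 is at least as good on every objective and strictly better on at least one, so D5 dominates D6.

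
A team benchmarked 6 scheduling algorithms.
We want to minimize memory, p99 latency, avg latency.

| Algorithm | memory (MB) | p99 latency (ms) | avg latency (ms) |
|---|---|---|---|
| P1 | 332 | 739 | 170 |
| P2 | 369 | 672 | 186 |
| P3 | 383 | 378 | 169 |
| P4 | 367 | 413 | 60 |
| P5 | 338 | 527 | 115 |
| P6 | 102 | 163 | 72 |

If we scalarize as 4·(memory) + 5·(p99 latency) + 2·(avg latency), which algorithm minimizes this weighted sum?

P1: 4·332 + 5·739 + 2·170 = 5363
P2: 4·369 + 5·672 + 2·186 = 5208
P3: 4·383 + 5·378 + 2·169 = 3760
P4: 4·367 + 5·413 + 2·60 = 3653
P5: 4·338 + 5·527 + 2·115 = 4217
P6: 4·102 + 5·163 + 2·72 = 1367
Lowest: P6 at 1367.

P6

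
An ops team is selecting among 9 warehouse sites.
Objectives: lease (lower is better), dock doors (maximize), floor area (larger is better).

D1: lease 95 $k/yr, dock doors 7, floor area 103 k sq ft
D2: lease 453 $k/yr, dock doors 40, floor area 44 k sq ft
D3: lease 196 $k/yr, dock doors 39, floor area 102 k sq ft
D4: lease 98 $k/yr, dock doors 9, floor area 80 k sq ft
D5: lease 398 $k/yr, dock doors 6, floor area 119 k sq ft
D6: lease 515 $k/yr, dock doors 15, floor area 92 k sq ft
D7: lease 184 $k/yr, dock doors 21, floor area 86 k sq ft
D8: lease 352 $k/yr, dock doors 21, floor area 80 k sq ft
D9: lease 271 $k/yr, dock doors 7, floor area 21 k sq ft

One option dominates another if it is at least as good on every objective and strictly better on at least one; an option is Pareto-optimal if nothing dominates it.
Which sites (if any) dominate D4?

none

D1: worse on dock doors (7 vs 9).
D2: worse on lease (453 vs 98).
D3: worse on lease (196 vs 98).
D5: worse on lease (398 vs 98).
D6: worse on lease (515 vs 98).
D7: worse on lease (184 vs 98).
D8: worse on lease (352 vs 98).
D9: worse on lease (271 vs 98).
No option dominates D4.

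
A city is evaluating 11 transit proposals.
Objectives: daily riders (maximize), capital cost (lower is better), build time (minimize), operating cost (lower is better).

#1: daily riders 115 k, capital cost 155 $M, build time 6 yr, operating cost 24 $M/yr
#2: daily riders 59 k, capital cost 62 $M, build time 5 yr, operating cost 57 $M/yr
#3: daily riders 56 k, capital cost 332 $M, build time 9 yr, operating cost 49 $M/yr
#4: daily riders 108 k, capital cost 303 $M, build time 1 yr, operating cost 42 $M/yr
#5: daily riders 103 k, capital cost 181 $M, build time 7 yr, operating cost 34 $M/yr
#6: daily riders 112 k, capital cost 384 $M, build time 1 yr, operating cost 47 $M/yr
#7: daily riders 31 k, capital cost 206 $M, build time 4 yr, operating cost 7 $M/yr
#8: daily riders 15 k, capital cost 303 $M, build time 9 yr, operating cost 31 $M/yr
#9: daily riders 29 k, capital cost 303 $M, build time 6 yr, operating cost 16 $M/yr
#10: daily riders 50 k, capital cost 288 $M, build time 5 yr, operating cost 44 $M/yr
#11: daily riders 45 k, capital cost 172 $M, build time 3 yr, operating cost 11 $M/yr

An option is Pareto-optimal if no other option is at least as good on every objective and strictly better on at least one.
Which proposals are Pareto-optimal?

#1, #2, #4, #6, #7, #10, #11

#1: not dominated (best daily riders).
#2: not dominated (best capital cost).
#3: dominated by #1 (daily riders 115≥56, capital cost 155≤332, build time 6≤9, operating cost 24≤49).
#4: not dominated.
#5: dominated by #1 (daily riders 115≥103, capital cost 155≤181, build time 6≤7, operating cost 24≤34).
#6: not dominated.
#7: not dominated (best operating cost).
#8: dominated by #1 (daily riders 115≥15, capital cost 155≤303, build time 6≤9, operating cost 24≤31).
#9: dominated by #7 (daily riders 31≥29, capital cost 206≤303, build time 4≤6, operating cost 7≤16).
#10: not dominated.
#11: not dominated.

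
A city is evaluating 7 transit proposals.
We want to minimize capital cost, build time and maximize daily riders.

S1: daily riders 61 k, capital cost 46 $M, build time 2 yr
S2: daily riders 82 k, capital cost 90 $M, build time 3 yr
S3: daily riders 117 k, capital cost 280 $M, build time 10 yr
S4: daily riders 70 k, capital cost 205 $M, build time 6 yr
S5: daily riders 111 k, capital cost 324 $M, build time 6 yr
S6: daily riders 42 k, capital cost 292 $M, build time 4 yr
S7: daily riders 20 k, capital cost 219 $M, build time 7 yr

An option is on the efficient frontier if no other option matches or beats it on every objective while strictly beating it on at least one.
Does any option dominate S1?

No

S2: worse on capital cost (90 vs 46).
S3: worse on capital cost (280 vs 46).
S4: worse on capital cost (205 vs 46).
S5: worse on capital cost (324 vs 46).
S6: worse on daily riders (42 vs 61).
S7: worse on daily riders (20 vs 61).
No option is at least as good as S1 on every objective and strictly better on one.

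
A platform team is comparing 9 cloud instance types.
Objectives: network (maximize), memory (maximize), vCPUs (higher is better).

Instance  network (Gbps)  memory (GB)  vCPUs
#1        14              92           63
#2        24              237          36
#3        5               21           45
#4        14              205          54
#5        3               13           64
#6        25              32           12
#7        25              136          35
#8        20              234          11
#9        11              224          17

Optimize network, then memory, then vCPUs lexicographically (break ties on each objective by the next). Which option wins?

First maximize network: best is 25, kept {#6, #7}.
Then maximize memory: best is 136, kept {#7}.

#7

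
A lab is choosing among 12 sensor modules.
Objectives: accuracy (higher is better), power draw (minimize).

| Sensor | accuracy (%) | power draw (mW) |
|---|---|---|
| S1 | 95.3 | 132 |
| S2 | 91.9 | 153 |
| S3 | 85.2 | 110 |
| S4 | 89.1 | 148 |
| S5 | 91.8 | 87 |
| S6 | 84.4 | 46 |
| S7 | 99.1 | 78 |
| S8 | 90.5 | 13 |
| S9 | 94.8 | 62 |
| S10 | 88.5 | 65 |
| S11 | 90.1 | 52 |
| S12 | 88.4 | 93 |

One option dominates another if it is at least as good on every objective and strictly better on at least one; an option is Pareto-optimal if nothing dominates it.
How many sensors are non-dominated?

S1: dominated by S7 (accuracy 99.1≥95.3, power draw 78≤132).
S2: dominated by S1 (accuracy 95.3≥91.9, power draw 132≤153).
S3: dominated by S5 (accuracy 91.8≥85.2, power draw 87≤110).
S4: dominated by S1 (accuracy 95.3≥89.1, power draw 132≤148).
S5: dominated by S7 (accuracy 99.1≥91.8, power draw 78≤87).
S6: dominated by S8 (accuracy 90.5≥84.4, power draw 13≤46).
S7: not dominated (best accuracy).
S8: not dominated (best power draw).
S9: not dominated.
S10: dominated by S8 (accuracy 90.5≥88.5, power draw 13≤65).
S11: dominated by S8 (accuracy 90.5≥90.1, power draw 13≤52).
S12: dominated by S5 (accuracy 91.8≥88.4, power draw 87≤93).
Pareto-optimal: S7, S8, S9 → 3.

3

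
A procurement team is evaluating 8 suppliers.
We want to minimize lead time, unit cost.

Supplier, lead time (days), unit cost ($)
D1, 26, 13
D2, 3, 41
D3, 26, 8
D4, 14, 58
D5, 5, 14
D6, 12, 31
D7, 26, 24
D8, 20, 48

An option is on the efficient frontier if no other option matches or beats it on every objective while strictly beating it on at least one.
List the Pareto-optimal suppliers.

D2, D3, D5

D1: dominated by D3 (lead time 26≤26, unit cost 8≤13).
D2: not dominated (best lead time).
D3: not dominated (best unit cost).
D4: dominated by D2 (lead time 3≤14, unit cost 41≤58).
D5: not dominated.
D6: dominated by D5 (lead time 5≤12, unit cost 14≤31).
D7: dominated by D1 (lead time 26≤26, unit cost 13≤24).
D8: dominated by D2 (lead time 3≤20, unit cost 41≤48).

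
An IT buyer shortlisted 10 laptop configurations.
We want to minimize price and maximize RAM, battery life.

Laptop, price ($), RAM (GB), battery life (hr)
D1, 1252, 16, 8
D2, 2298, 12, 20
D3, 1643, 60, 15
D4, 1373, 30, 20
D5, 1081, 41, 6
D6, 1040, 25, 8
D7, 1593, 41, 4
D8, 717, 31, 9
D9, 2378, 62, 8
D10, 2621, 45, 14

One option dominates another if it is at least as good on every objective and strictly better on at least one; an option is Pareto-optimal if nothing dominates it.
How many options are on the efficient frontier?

D1: dominated by D6 (price 1040≤1252, RAM 25≥16, battery life 8≥8).
D2: dominated by D4 (price 1373≤2298, RAM 30≥12, battery life 20≥20).
D3: not dominated.
D4: not dominated.
D5: not dominated.
D6: dominated by D8 (price 717≤1040, RAM 31≥25, battery life 9≥8).
D7: dominated by D5 (price 1081≤1593, RAM 41≥41, battery life 6≥4).
D8: not dominated (best price).
D9: not dominated (best RAM).
D10: dominated by D3 (price 1643≤2621, RAM 60≥45, battery life 15≥14).
Pareto-optimal: D3, D4, D5, D8, D9 → 5.

5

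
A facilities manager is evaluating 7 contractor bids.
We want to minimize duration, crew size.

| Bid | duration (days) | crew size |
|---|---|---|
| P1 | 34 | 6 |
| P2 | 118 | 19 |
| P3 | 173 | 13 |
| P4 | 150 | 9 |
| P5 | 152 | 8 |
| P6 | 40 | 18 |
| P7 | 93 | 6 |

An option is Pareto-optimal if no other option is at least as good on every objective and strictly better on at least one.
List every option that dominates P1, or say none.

P2: worse on duration (118 vs 34).
P3: worse on duration (173 vs 34).
P4: worse on duration (150 vs 34).
P5: worse on duration (152 vs 34).
P6: worse on duration (40 vs 34).
P7: worse on duration (93 vs 34).
No option dominates P1.

none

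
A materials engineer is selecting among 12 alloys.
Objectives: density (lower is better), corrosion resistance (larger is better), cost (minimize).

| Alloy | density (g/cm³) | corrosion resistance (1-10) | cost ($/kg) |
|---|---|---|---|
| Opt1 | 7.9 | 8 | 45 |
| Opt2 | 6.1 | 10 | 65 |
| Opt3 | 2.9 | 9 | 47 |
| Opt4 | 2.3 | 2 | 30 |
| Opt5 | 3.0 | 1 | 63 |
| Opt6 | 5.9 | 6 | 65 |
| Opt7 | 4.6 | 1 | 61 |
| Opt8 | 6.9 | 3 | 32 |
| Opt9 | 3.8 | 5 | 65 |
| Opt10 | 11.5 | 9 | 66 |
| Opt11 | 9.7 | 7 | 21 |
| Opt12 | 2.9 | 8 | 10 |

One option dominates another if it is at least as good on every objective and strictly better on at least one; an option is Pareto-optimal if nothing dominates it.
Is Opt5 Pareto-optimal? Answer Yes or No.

No

Opt3 vs Opt5: density 2.9≤3.0, corrosion resistance 9≥1, cost 47≤63 — Opt3 is at least as good on every objective and strictly better on at least one, so Opt3 dominates Opt5.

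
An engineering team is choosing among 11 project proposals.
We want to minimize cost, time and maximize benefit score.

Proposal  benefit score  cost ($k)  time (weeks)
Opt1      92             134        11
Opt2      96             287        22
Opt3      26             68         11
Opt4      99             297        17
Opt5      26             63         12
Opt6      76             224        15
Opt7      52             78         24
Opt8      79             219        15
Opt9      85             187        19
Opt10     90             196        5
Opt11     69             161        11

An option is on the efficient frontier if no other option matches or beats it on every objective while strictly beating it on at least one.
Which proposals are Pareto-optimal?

Opt1: not dominated.
Opt2: not dominated.
Opt3: not dominated.
Opt4: not dominated (best benefit score).
Opt5: not dominated (best cost).
Opt6: dominated by Opt1 (benefit score 92≥76, cost 134≤224, time 11≤15).
Opt7: not dominated.
Opt8: dominated by Opt1 (benefit score 92≥79, cost 134≤219, time 11≤15).
Opt9: dominated by Opt1 (benefit score 92≥85, cost 134≤187, time 11≤19).
Opt10: not dominated (best time).
Opt11: dominated by Opt1 (benefit score 92≥69, cost 134≤161, time 11≤11).

Opt1, Opt2, Opt3, Opt4, Opt5, Opt7, Opt10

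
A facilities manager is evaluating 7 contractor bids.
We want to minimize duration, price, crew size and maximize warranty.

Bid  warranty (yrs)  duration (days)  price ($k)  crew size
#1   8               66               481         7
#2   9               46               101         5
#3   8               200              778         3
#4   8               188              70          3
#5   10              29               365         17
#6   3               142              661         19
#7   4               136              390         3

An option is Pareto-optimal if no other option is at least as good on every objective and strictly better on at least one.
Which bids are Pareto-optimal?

#2, #4, #5, #7

#1: dominated by #2 (warranty 9≥8, duration 46≤66, price 101≤481, crew size 5≤7).
#2: not dominated.
#3: dominated by #4 (warranty 8≥8, duration 188≤200, price 70≤778, crew size 3≤3).
#4: not dominated (best price).
#5: not dominated (best warranty).
#6: dominated by #1 (warranty 8≥3, duration 66≤142, price 481≤661, crew size 7≤19).
#7: not dominated.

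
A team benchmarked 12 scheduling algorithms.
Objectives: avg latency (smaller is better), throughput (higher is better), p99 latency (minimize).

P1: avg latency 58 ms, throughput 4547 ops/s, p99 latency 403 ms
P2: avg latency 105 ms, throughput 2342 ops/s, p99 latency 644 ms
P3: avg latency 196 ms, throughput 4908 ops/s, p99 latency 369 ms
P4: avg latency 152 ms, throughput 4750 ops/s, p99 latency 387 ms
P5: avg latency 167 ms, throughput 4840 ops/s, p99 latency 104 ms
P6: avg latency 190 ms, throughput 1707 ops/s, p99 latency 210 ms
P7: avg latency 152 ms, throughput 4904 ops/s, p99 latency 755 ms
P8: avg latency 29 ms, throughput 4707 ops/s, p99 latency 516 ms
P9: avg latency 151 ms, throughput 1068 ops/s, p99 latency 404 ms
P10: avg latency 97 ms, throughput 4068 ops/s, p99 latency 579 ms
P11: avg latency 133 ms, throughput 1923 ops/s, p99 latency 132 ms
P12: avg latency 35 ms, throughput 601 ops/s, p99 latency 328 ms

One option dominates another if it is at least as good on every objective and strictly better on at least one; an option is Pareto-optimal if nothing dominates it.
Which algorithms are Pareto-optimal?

P1: not dominated.
P2: dominated by P1 (avg latency 58≤105, throughput 4547≥2342, p99 latency 403≤644).
P3: not dominated (best throughput).
P4: not dominated.
P5: not dominated (best p99 latency).
P6: dominated by P5 (avg latency 167≤190, throughput 4840≥1707, p99 latency 104≤210).
P7: not dominated.
P8: not dominated (best avg latency).
P9: dominated by P1 (avg latency 58≤151, throughput 4547≥1068, p99 latency 403≤404).
P10: dominated by P1 (avg latency 58≤97, throughput 4547≥4068, p99 latency 403≤579).
P11: not dominated.
P12: not dominated.

P1, P3, P4, P5, P7, P8, P11, P12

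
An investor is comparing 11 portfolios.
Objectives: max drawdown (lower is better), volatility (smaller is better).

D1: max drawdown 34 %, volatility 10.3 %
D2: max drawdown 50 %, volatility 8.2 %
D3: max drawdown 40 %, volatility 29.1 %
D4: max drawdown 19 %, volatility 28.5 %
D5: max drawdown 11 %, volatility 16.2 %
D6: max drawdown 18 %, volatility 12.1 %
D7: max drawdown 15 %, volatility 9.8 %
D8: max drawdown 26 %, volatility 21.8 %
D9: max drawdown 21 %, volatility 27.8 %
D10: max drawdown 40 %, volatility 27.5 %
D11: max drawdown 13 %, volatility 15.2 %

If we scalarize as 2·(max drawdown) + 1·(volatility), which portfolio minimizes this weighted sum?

D1: 2·34 + 1·10.3 = 78.3
D2: 2·50 + 1·8.2 = 108.2
D3: 2·40 + 1·29.1 = 109.1
D4: 2·19 + 1·28.5 = 66.5
D5: 2·11 + 1·16.2 = 38.2
D6: 2·18 + 1·12.1 = 48.1
D7: 2·15 + 1·9.8 = 39.8
D8: 2·26 + 1·21.8 = 73.8
D9: 2·21 + 1·27.8 = 69.8
D10: 2·40 + 1·27.5 = 107.5
D11: 2·13 + 1·15.2 = 41.2
Lowest: D5 at 38.2.

D5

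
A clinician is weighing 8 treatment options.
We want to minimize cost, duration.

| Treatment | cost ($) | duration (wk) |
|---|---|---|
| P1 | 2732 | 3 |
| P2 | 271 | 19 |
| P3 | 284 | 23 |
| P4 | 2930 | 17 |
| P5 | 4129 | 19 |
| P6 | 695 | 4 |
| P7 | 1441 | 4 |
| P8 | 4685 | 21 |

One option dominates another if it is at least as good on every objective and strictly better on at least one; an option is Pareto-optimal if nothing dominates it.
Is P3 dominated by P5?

No

P5 vs P3: P5 is worse on cost (4129 vs 284), so it does not dominate P3.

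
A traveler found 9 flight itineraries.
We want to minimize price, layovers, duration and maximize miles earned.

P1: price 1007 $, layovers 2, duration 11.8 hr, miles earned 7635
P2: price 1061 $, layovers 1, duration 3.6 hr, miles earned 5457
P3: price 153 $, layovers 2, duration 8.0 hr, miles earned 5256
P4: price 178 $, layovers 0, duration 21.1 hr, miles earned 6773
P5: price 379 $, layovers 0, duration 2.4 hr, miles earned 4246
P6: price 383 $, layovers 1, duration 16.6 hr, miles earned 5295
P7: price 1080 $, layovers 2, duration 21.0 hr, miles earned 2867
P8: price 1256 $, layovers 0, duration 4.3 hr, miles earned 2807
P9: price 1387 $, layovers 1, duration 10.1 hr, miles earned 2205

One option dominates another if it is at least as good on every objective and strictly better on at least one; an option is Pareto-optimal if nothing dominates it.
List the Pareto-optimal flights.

P1: not dominated (best miles earned).
P2: not dominated.
P3: not dominated (best price).
P4: not dominated.
P5: not dominated (best duration).
P6: not dominated.
P7: dominated by P1 (price 1007≤1080, layovers 2≤2, duration 11.8≤21.0, miles earned 7635≥2867).
P8: dominated by P5 (price 379≤1256, layovers 0≤0, duration 2.4≤4.3, miles earned 4246≥2807).
P9: dominated by P2 (price 1061≤1387, layovers 1≤1, duration 3.6≤10.1, miles earned 5457≥2205).

P1, P2, P3, P4, P5, P6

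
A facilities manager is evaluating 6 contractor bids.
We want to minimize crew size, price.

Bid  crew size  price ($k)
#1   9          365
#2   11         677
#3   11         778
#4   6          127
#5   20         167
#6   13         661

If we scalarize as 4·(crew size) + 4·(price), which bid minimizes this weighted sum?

#4

#1: 4·9 + 4·365 = 1496
#2: 4·11 + 4·677 = 2752
#3: 4·11 + 4·778 = 3156
#4: 4·6 + 4·127 = 532
#5: 4·20 + 4·167 = 748
#6: 4·13 + 4·661 = 2696
Lowest: #4 at 532.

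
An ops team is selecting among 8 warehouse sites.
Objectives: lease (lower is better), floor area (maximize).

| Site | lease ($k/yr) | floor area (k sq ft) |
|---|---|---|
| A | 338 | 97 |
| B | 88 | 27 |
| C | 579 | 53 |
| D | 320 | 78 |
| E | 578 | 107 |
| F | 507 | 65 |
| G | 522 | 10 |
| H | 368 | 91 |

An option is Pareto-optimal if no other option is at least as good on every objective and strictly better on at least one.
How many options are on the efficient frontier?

A: not dominated.
B: not dominated (best lease).
C: dominated by A (lease 338≤579, floor area 97≥53).
D: not dominated.
E: not dominated (best floor area).
F: dominated by A (lease 338≤507, floor area 97≥65).
G: dominated by A (lease 338≤522, floor area 97≥10).
H: dominated by A (lease 338≤368, floor area 97≥91).
Pareto-optimal: A, B, D, E → 4.

4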